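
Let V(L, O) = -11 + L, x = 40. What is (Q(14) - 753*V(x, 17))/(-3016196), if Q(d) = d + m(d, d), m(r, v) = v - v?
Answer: 21823/3016196 ≈ 0.0072353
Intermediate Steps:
m(r, v) = 0
Q(d) = d (Q(d) = d + 0 = d)
(Q(14) - 753*V(x, 17))/(-3016196) = (14 - 753*(-11 + 40))/(-3016196) = (14 - 753*29)*(-1/3016196) = (14 - 21837)*(-1/3016196) = -21823*(-1/3016196) = 21823/3016196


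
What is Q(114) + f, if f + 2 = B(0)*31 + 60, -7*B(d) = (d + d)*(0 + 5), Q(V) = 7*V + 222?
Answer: 1078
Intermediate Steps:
Q(V) = 222 + 7*V
B(d) = -10*d/7 (B(d) = -(d + d)*(0 + 5)/7 = -2*d*5/7 = -10*d/7)
f = 58 (f = -2 + (-10/7*0*31 + 60) = -2 + (0*31 + 60) = -2 + (0 + 60) = -2 + 60 = 58)
Q(114) + f = (222 + 7*114) + 58 = (222 + 798) + 58 = 1020 + 58 = 1078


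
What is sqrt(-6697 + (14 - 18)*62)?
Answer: I*sqrt(6945) ≈ 83.337*I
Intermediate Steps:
sqrt(-6697 + (14 - 18)*62) = sqrt(-6697 - 4*62) = sqrt(-6697 - 248) = sqrt(-6945) = I*sqrt(6945)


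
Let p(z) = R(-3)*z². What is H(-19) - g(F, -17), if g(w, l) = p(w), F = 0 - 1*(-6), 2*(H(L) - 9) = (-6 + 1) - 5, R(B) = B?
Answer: 112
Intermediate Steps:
H(L) = 4 (H(L) = 9 + ((-6 + 1) - 5)/2 = 9 + (-5 - 5)/2 = 9 + (½)*(-10) = 9 - 5 = 4)
F = 6 (F = 0 + 6 = 6)
p(z) = -3*z²
g(w, l) = -3*w²
H(-19) - g(F, -17) = 4 - (-3)*6² = 4 - (-3)*36 = 4 - 1*(-108) = 4 + 108 = 112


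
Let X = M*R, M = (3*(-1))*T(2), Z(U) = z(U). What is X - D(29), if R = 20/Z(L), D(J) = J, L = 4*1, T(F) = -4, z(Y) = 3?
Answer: 51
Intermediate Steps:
L = 4
Z(U) = 3
R = 20/3 ≈ 6.6667
M = 12 (M = (3*(-1))*(-4) = -3*(-4) = 12)
X = 80 (X = 12*(20/3) = 80)
X - D(29) = 80 - 1*29 = 80 - 29 = 51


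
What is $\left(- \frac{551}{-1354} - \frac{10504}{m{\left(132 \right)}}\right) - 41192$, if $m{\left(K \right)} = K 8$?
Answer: $- \frac{3681934423}{89364} \approx -41202.0$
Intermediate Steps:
$m{\left(K \right)} = 8 K$
$\left(- \frac{551}{-1354} - \frac{10504}{m{\left(132 \right)}}\right) - 41192 = \left(- \frac{551}{-1354} - \frac{10504}{8 \cdot 132}\right) - 41192 = \left(\left(-551\right) \left(- \frac{1}{1354}\right) - \frac{10504}{1056}\right) - 41192 = \left(\frac{551}{1354} - \frac{1313}{132}\right) - 41192 = - \frac{852535}{89364} - 41192 = - \frac{3681934423}{89364}$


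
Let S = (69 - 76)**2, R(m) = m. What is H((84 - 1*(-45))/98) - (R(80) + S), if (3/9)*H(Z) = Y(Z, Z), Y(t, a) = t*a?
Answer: -1188993/9604 ≈ -123.80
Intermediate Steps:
Y(t, a) = a*t
S = 49 (S = (-7)**2 = 49)
H(Z) = 3*Z**2 (H(Z) = 3*(Z*Z) = 3*Z**2)
H((84 - 1*(-45))/98) - (R(80) + S) = 3*((84 - 1*(-45))/98)**2 - (80 + 49) = 3*((84 + 45)*(1/98))**2 - 1*129 = 3*(129*(1/98))**2 - 129 = 3*(129/98)**2 - 129 = 3*(16641/9604) - 129 = 49923/9604 - 129 = -1188993/9604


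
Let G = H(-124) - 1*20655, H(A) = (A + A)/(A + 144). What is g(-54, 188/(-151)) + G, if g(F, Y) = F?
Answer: -103607/5 ≈ -20721.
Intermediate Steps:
H(A) = 2*A/(144 + A) (H(A) = (2*A)/(144 + A) = 2*A/(144 + A))
G = -103337/5 (G = 2*(-124)/(144 - 124) - 1*20655 = 2*(-124)/20 - 20655 = 2*(-124)*(1/20) - 20655 = -62/5 - 20655 = -103337/5 ≈ -20667.)
g(-54, 188/(-151)) + G = -54 - 103337/5 = -103607/5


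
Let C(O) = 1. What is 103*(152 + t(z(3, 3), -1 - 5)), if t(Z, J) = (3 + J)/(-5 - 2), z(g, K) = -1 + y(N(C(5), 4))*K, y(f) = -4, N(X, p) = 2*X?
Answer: 109901/7 ≈ 15700.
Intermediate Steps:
z(g, K) = -1 - 4*K
t(Z, J) = -3/7 - J/7 (t(Z, J) = (3 + J)/(-7) = (3 + J)*(-⅐) = -3/7 - J/7)
103*(152 + t(z(3, 3), -1 - 5)) = 103*(152 + (-3/7 - (-1 - 5)/7)) = 103*(152 + (-3/7 - ⅐*(-6))) = 103*(152 + (-3/7 + 6/7)) = 103*(152 + 3/7) = 103*(1067/7) = 109901/7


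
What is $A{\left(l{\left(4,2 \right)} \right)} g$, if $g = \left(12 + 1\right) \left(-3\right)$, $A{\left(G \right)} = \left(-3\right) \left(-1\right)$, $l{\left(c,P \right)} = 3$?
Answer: $-117$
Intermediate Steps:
$A{\left(G \right)} = 3$
$g = -39$ ($g = 13 \left(-3\right) = -39$)
$A{\left(l{\left(4,2 \right)} \right)} g = 3 \left(-39\right) = -117$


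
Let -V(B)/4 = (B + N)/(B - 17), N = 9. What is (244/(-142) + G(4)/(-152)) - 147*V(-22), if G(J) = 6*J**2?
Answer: 261234/1349 ≈ 193.65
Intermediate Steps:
V(B) = -4*(9 + B)/(-17 + B) (V(B) = -4*(B + 9)/(B - 17) = -4*(9 + B)/(-17 + B))
(244/(-142) + G(4)/(-152)) - 147*V(-22) = (244/(-142) + (6*4**2)/(-152)) - 588*(-9 - 1*(-22))/(-17 - 22) = (244*(-1/142) + (6*16)*(-1/152)) - 588*(-9 + 22)/(-39) = (-122/71 + 96*(-1/152)) - 588*(-1)*13/39 = (-122/71 - 12/19) - 147*(-4/3) = -3170/1349 + 196 = 261234/1349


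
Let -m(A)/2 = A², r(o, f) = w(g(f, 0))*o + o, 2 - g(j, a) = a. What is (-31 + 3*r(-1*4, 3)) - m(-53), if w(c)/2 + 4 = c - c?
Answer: 5671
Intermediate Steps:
g(j, a) = 2 - a
w(c) = -8 (w(c) = -8 + 2*(c - c) = -8 + 2*0 = -8 + 0 = -8)
r(o, f) = -7*o (r(o, f) = -8*o + o = -7*o)
m(A) = -2*A²
(-31 + 3*r(-1*4, 3)) - m(-53) = (-31 + 3*(-(-7)*4)) - (-2)*(-53)² = (-31 + 3*(-7*(-4))) - (-2)*2809 = (-31 + 3*28) - 1*(-5618) = (-31 + 84) + 5618 = 53 + 5618 = 5671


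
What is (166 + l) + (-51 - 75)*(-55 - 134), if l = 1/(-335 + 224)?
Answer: 2661779/111 ≈ 23980.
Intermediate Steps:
l = -1/111 (l = 1/(-111) = -1/111 ≈ -0.0090090)
(166 + l) + (-51 - 75)*(-55 - 134) = (166 - 1/111) + (-51 - 75)*(-55 - 134) = 18425/111 - 126*(-189) = 18425/111 + 23814 = 2661779/111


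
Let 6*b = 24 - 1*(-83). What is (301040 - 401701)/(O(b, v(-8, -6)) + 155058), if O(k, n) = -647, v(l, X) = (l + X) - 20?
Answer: -100661/154411 ≈ -0.65190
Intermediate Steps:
v(l, X) = -20 + X + l (v(l, X) = (X + l) - 20 = -20 + X + l)
b = 107/6 (b = (24 - 1*(-83))/6 = (24 + 83)/6 = (⅙)*107 = 107/6 ≈ 17.833)
(301040 - 401701)/(O(b, v(-8, -6)) + 155058) = (301040 - 401701)/(-647 + 155058) = -100661/154411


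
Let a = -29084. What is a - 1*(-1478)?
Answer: -27606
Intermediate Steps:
a - 1*(-1478) = -29084 - 1*(-1478) = -29084 + 1478 = -27606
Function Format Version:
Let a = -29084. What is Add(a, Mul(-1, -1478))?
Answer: -27606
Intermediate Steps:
Add(a, Mul(-1, -1478)) = Add(-29084, Mul(-1, -1478)) = Add(-29084, 1478) = -27606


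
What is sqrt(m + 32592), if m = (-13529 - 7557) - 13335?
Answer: I*sqrt(1829) ≈ 42.767*I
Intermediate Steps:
m = -34421 (m = -21086 - 13335 = -34421)
sqrt(m + 32592) = sqrt(-34421 + 32592) = sqrt(-1829) = I*sqrt(1829)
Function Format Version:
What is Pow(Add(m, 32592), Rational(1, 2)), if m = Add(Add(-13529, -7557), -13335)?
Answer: Mul(I, Pow(1829, Rational(1, 2))) ≈ Mul(42.767, I)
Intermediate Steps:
m = -34421 (m = Add(-21086, -13335) = -34421)
Pow(Add(m, 32592), Rational(1, 2)) = Pow(Add(-34421, 32592), Rational(1, 2)) = Pow(-1829, Rational(1, 2)) = Mul(I, Pow(1829, Rational(1, 2)))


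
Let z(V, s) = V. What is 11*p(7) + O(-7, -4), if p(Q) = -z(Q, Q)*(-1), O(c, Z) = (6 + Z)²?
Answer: 81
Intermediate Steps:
p(Q) = Q (p(Q) = -Q*(-1) = -(-1)*Q = Q)
11*p(7) + O(-7, -4) = 11*7 + (6 - 4)² = 77 + 2² = 77 + 4 = 81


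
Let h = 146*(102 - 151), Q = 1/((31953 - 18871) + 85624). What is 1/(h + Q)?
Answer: -98706/706142723 ≈ -0.00013978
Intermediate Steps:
Q = 1/98706 (Q = 1/(13082 + 85624) = 1/98706 ≈ 1.0131e-5)
h = -7154 (h = 146*(-49) = -7154)
1/(h + Q) = 1/(-7154 + 1/98706) = 1/(-706142723/98706) = -98706/706142723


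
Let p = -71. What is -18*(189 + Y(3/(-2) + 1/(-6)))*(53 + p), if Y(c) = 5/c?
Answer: 60264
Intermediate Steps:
-18*(189 + Y(3/(-2) + 1/(-6)))*(53 + p) = -18*(189 + 5/(3/(-2) + 1/(-6)))*(53 - 71) = -18*(189 + 5/(3*(-½) + 1*(-⅙)))*(-18) = -18*(189 + 5/(-3/2 - ⅙))*(-18) = -18*(189 + 5/(-5/3))*(-18) = -18*(189 + 5*(-⅗))*(-18) = -18*(189 - 3)*(-18) = -3348*(-18) = -18*(-3348) = 60264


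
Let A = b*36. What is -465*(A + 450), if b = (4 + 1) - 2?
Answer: -259470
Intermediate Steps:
b = 3 (b = 5 - 2 = 3)
A = 108 (A = 3*36 = 108)
-465*(A + 450) = -465*(108 + 450) = -465*558 = -259470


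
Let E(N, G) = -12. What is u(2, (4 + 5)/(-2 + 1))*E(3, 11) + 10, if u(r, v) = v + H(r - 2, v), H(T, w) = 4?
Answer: 70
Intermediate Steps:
u(r, v) = 4 + v (u(r, v) = v + 4 = 4 + v)
u(2, (4 + 5)/(-2 + 1))*E(3, 11) + 10 = (4 + (4 + 5)/(-2 + 1))*(-12) + 10 = (4 + 9/(-1))*(-12) + 10 = (4 + 9*(-1))*(-12) + 10 = (4 - 9)*(-12) + 10 = -5*(-12) + 10 = 60 + 10 = 70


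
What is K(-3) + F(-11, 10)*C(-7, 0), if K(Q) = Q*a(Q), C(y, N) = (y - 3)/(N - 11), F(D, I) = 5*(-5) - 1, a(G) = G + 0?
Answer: -161/11 ≈ -14.636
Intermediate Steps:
a(G) = G
F(D, I) = -26 (F(D, I) = -25 - 1 = -26)
C(y, N) = (-3 + y)/(-11 + N)
K(Q) = Q**2 (K(Q) = Q*Q = Q**2)
K(-3) + F(-11, 10)*C(-7, 0) = (-3)**2 - 26*(-3 - 7)/(-11 + 0) = 9 - 26*(-10)/(-11) = 9 - (-26)*(-10)/11 = 9 - 26*10/11 = 9 - 260/11 = -161/11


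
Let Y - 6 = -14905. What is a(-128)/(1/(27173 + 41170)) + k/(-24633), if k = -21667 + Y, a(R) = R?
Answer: -215487082666/24633 ≈ -8.7479e+6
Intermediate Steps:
Y = -14899 (Y = 6 - 14905 = -14899)
k = -36566 (k = -21667 - 14899 = -36566)
a(-128)/(1/(27173 + 41170)) + k/(-24633) = -128/(1/(27173 + 41170)) - 36566/(-24633) = -128/(1/68343) - 36566*(-1/24633) = -128/1/68343 + 36566/24633 = -128*68343 + 36566/24633 = -8747904 + 36566/24633 = -215487082666/24633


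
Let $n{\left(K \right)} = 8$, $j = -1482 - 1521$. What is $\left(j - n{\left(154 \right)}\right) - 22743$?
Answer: $-25754$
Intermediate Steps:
$j = -3003$
$\left(j - n{\left(154 \right)}\right) - 22743 = \left(-3003 - 8\right) - 22743 = -3011 - 22743 = -25754$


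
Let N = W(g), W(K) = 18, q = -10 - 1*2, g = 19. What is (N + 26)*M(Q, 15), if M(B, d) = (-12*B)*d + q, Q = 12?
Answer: -95568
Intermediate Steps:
q = -12 (q = -10 - 2 = -12)
M(B, d) = -12 - 12*B*d (M(B, d) = (-12*B)*d - 12 = -12*B*d - 12 = -12 - 12*B*d)
N = 18
(N + 26)*M(Q, 15) = (18 + 26)*(-12 - 12*12*15) = 44*(-12 - 2160) = 44*(-2172) = -95568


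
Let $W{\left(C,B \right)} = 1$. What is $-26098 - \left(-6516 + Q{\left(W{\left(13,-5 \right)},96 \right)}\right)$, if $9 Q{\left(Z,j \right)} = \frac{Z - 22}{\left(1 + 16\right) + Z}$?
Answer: $- \frac{1057421}{54} \approx -19582.0$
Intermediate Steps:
$Q{\left(Z,j \right)} = \frac{-22 + Z}{9 \left(17 + Z\right)}$ ($Q{\left(Z,j \right)} = \frac{\left(Z - 22\right) \frac{1}{\left(1 + 16\right) + Z}}{9} = \frac{\left(-22 + Z\right) \frac{1}{17 + Z}}{9} = \frac{\frac{1}{17 + Z} \left(-22 + Z\right)}{9} = \frac{-22 + Z}{9 \left(17 + Z\right)}$)
$-26098 - \left(-6516 + Q{\left(W{\left(13,-5 \right)},96 \right)}\right) = -26098 + \left(6516 - \frac{-22 + 1}{9 \left(17 + 1\right)}\right) = -26098 + \left(6516 - \frac{1}{9} \cdot \frac{1}{18} \left(-21\right)\right) = -26098 + \left(6516 - - \frac{7}{54}\right) = -26098 + \left(6516 + \frac{7}{54}\right) = -26098 + \frac{351871}{54} = - \frac{1057421}{54}$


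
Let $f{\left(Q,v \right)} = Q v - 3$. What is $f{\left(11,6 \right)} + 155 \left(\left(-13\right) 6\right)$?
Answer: $-12027$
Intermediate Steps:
$f{\left(Q,v \right)} = -3 + Q v$
$f{\left(11,6 \right)} + 155 \left(\left(-13\right) 6\right) = \left(-3 + 11 \cdot 6\right) + 155 \left(\left(-13\right) 6\right) = \left(-3 + 66\right) + 155 \left(-78\right) = 63 - 12090 = -12027$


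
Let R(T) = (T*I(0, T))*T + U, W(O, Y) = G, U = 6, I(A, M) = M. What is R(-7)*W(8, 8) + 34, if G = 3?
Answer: -977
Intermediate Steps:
W(O, Y) = 3
R(T) = 6 + T³ (R(T) = (T*T)*T + 6 = T²*T + 6 = T³ + 6 = 6 + T³)
R(-7)*W(8, 8) + 34 = (6 + (-7)³)*3 + 34 = (6 - 343)*3 + 34 = -337*3 + 34 = -1011 + 34 = -977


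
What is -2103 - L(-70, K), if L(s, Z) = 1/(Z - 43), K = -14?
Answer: -119870/57 ≈ -2103.0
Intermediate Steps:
L(s, Z) = 1/(-43 + Z)
-2103 - L(-70, K) = -2103 - 1/(-43 - 14) = -2103 - 1/(-57) = -2103 - 1*(-1/57) = -2103 + 1/57 = -119870/57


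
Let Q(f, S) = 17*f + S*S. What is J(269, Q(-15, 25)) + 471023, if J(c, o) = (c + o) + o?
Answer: 472032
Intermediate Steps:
Q(f, S) = S² + 17*f (Q(f, S) = 17*f + S² = S² + 17*f)
J(c, o) = c + 2*o
J(269, Q(-15, 25)) + 471023 = (269 + 2*(25² + 17*(-15))) + 471023 = (269 + 2*(625 - 255)) + 471023 = (269 + 2*370) + 471023 = (269 + 740) + 471023 = 1009 + 471023 = 472032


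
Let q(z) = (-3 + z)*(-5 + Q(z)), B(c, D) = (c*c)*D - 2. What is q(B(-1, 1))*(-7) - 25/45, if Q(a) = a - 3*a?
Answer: -761/9 ≈ -84.556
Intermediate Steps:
B(c, D) = -2 + D*c² (B(c, D) = c²*D - 2 = D*c² - 2 = -2 + D*c²)
Q(a) = -2*a
q(z) = (-5 - 2*z)*(-3 + z) (q(z) = (-3 + z)*(-5 - 2*z) = (-5 - 2*z)*(-3 + z))
q(B(-1, 1))*(-7) - 25/45 = (15 + (-2 + 1*(-1)²) - 2*(-2 + 1*(-1)²)²)*(-7) - 25/45 = (15 + (-2 + 1*1) - 2*(-2 + 1*1)²)*(-7) - 25*1/45 = (15 + (-2 + 1) - 2*(-2 + 1)²)*(-7) - 5/9 = (15 - 1 - 2*(-1)²)*(-7) - 5/9 = (15 - 1 - 2*1)*(-7) - 5/9 = (15 - 1 - 2)*(-7) - 5/9 = 12*(-7) - 5/9 = -84 - 5/9 = -761/9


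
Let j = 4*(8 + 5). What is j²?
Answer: 2704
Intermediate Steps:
j = 52 (j = 4*13 = 52)
j² = 52² = 2704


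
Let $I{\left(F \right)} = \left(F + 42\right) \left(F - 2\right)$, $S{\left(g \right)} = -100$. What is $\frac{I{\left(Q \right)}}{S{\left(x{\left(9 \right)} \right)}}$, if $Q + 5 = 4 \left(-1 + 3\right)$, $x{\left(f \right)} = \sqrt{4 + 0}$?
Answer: $- \frac{9}{20} \approx -0.45$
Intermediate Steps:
$x{\left(f \right)} = 2$ ($x{\left(f \right)} = \sqrt{4} = 2$)
$Q = 3$ ($Q = -5 + 4 \left(-1 + 3\right) = -5 + 4 \cdot 2 = -5 + 8 = 3$)
$I{\left(F \right)} = \left(-2 + F\right) \left(42 + F\right)$ ($I{\left(F \right)} = \left(42 + F\right) \left(-2 + F\right) = \left(-2 + F\right) \left(42 + F\right)$)
$\frac{I{\left(Q \right)}}{S{\left(x{\left(9 \right)} \right)}} = \frac{-84 + 3^{2} + 40 \cdot 3}{-100} = \left(-84 + 9 + 120\right) \left(- \frac{1}{100}\right) = 45 \left(- \frac{1}{100}\right) = - \frac{9}{20}$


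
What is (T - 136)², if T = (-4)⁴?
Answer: 14400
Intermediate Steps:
T = 256
(T - 136)² = (256 - 136)² = 120² = 14400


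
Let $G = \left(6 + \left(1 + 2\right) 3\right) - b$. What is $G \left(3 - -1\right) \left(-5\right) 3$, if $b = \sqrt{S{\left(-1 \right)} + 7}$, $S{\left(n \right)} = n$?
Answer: $-900 + 60 \sqrt{6} \approx -753.03$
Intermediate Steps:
$b = \sqrt{6}$ ($b = \sqrt{-1 + 7} = \sqrt{6} \approx 2.4495$)
$G = 15 - \sqrt{6}$ ($G = \left(6 + \left(1 + 2\right) 3\right) - \sqrt{6} = \left(6 + 3 \cdot 3\right) - \sqrt{6} = \left(6 + 9\right) - \sqrt{6} = 15 - \sqrt{6} \approx 12.551$)
$G \left(3 - -1\right) \left(-5\right) 3 = \left(15 - \sqrt{6}\right) \left(3 - -1\right) \left(-5\right) 3 = \left(15 - \sqrt{6}\right) \left(3 + 1\right) \left(-5\right) 3 = \left(15 - \sqrt{6}\right) 4 \left(-5\right) 3 = \left(15 - \sqrt{6}\right) \left(-20\right) 3 = \left(-300 + 20 \sqrt{6}\right) 3 = -900 + 60 \sqrt{6}$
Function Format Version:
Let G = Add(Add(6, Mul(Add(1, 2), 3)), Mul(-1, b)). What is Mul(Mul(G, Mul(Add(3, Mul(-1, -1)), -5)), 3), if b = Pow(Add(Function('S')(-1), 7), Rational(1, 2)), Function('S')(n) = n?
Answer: Add(-900, Mul(60, Pow(6, Rational(1, 2)))) ≈ -753.03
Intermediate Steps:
b = Pow(6, Rational(1, 2)) (b = Pow(Add(-1, 7), Rational(1, 2)) = Pow(6, Rational(1, 2)) ≈ 2.4495)
G = Add(15, Mul(-1, Pow(6, Rational(1, 2)))) (G = Add(Add(6, Mul(Add(1, 2), 3)), Mul(-1, Pow(6, Rational(1, 2)))) = Add(Add(6, Mul(3, 3)), Mul(-1, Pow(6, Rational(1, 2)))) = Add(Add(6, 9), Mul(-1, Pow(6, Rational(1, 2)))) = Add(15, Mul(-1, Pow(6, Rational(1, 2)))) ≈ 12.551)
Mul(Mul(G, Mul(Add(3, Mul(-1, -1)), -5)), 3) = Mul(Mul(Add(15, Mul(-1, Pow(6, Rational(1, 2)))), Mul(Add(3, Mul(-1, -1)), -5)), 3) = Mul(Mul(Add(15, Mul(-1, Pow(6, Rational(1, 2)))), Mul(Add(3, 1), -5)), 3) = Mul(Mul(Add(15, Mul(-1, Pow(6, Rational(1, 2)))), Mul(4, -5)), 3) = Mul(Mul(Add(15, Mul(-1, Pow(6, Rational(1, 2)))), -20), 3) = Mul(Add(-300, Mul(20, Pow(6, Rational(1, 2)))), 3) = Add(-900, Mul(60, Pow(6, Rational(1, 2))))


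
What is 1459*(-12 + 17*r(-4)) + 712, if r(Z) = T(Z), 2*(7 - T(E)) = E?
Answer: 206431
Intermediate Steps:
T(E) = 7 - E/2
r(Z) = 7 - Z/2
1459*(-12 + 17*r(-4)) + 712 = 1459*(-12 + 17*(7 - 1/2*(-4))) + 712 = 1459*(-12 + 17*(7 + 2)) + 712 = 1459*(-12 + 17*9) + 712 = 1459*(-12 + 153) + 712 = 1459*141 + 712 = 205719 + 712 = 206431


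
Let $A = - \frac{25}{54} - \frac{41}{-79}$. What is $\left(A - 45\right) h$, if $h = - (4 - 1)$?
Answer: $\frac{191731}{1422} \approx 134.83$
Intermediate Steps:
$h = -3$ ($h = \left(-1\right) 3 = -3$)
$A = \frac{239}{4266}$ ($A = \left(-25\right) \frac{1}{54} - - \frac{41}{79} = - \frac{25}{54} + \frac{41}{79} = \frac{239}{4266} \approx 0.056024$)
$\left(A - 45\right) h = \left(\frac{239}{4266} - 45\right) \left(-3\right) = \left(- \frac{191731}{4266}\right) \left(-3\right) = \frac{191731}{1422}$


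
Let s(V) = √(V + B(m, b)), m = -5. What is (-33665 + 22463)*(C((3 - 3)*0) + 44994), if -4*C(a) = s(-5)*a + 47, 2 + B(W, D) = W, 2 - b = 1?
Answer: -1007782329/2 ≈ -5.0389e+8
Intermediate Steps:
b = 1 (b = 2 - 1*1 = 2 - 1 = 1)
B(W, D) = -2 + W
s(V) = √(-7 + V) (s(V) = √(V + (-2 - 5)) = √(V - 7) = √(-7 + V))
C(a) = -47/4 - I*a*√3/2 (C(a) = -(√(-7 - 5)*a + 47)/4 = -(√(-12)*a + 47)/4 = -((2*I*√3)*a + 47)/4 = -(2*I*a*√3 + 47)/4 = -(47 + 2*I*a*√3)/4 = -47/4 - I*a*√3/2)
(-33665 + 22463)*(C((3 - 3)*0) + 44994) = (-33665 + 22463)*((-47/4 - I*(3 - 3)*0*√3/2) + 44994) = -11202*((-47/4 - I*0*0*√3/2) + 44994) = -11202*((-47/4 - ½*I*0*√3) + 44994) = -11202*((-47/4 + 0) + 44994) = -11202*(-47/4 + 44994) = -11202*179929/4 = -1007782329/2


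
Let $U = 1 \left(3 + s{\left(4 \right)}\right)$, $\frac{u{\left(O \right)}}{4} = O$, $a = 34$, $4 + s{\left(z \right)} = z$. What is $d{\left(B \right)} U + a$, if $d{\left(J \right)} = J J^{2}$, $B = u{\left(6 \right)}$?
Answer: $41506$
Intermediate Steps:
$s{\left(z \right)} = -4 + z$
$u{\left(O \right)} = 4 O$
$B = 24$ ($B = 4 \cdot 6 = 24$)
$U = 3$ ($U = 1 \left(3 + \left(-4 + 4\right)\right) = 1 \left(3 + 0\right) = 1 \cdot 3 = 3$)
$d{\left(J \right)} = J^{3}$
$d{\left(B \right)} U + a = 24^{3} \cdot 3 + 34 = 13824 \cdot 3 + 34 = 41472 + 34 = 41506$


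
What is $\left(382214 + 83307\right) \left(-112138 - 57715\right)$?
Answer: $-79070138413$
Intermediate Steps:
$\left(382214 + 83307\right) \left(-112138 - 57715\right) = 465521 \left(-169853\right) = -79070138413$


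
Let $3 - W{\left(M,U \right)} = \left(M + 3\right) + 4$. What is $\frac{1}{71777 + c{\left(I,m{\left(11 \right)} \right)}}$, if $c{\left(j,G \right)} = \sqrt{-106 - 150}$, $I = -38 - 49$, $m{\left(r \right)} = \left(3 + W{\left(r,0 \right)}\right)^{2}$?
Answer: $\frac{71777}{5151937985} - \frac{16 i}{5151937985} \approx 1.3932 \cdot 10^{-5} - 3.1056 \cdot 10^{-9} i$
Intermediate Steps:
$W{\left(M,U \right)} = -4 - M$ ($W{\left(M,U \right)} = 3 - \left(\left(M + 3\right) + 4\right) = 3 - \left(\left(3 + M\right) + 4\right) = 3 - \left(7 + M\right) = -4 - M$)
$m{\left(r \right)} = \left(-1 - r\right)^{2}$ ($m{\left(r \right)} = \left(3 - \left(4 + r\right)\right)^{2} = \left(-1 - r\right)^{2}$)
$I = -87$ ($I = -38 - 49 = -87$)
$c{\left(j,G \right)} = 16 i$ ($c{\left(j,G \right)} = \sqrt{-256} = 16 i$)
$\frac{1}{71777 + c{\left(I,m{\left(11 \right)} \right)}} = \frac{1}{71777 + 16 i} = \frac{71777 - 16 i}{5151937985}$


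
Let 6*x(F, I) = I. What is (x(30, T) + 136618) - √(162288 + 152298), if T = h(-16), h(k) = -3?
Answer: 273235/2 - 3*√34954 ≈ 1.3606e+5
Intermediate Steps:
T = -3
x(F, I) = I/6
(x(30, T) + 136618) - √(162288 + 152298) = ((⅙)*(-3) + 136618) - √(162288 + 152298) = (-½ + 136618) - √314586 = 273235/2 - 3*√34954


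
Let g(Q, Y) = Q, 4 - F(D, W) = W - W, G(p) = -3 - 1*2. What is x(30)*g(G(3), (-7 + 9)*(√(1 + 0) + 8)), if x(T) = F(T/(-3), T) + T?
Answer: -170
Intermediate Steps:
G(p) = -5 (G(p) = -3 - 2 = -5)
F(D, W) = 4 (F(D, W) = 4 - (W - W) = 4 - 1*0 = 4 + 0 = 4)
x(T) = 4 + T
x(30)*g(G(3), (-7 + 9)*(√(1 + 0) + 8)) = (4 + 30)*(-5) = 34*(-5) = -170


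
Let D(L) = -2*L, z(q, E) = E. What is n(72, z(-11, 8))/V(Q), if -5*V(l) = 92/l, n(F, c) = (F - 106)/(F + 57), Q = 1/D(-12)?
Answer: 85/142416 ≈ 0.00059684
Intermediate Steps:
Q = 1/24 (Q = 1/(-2*(-12)) = 1/24 ≈ 0.041667)
n(F, c) = (-106 + F)/(57 + F)
V(l) = -92/(5*l)
n(72, z(-11, 8))/V(Q) = ((-106 + 72)/(57 + 72))/((-92/(5*1/24))) = (-34/129)/((-92/5*24)) = ((1/129)*(-34))/(-2208/5) = -34/129*(-5/2208) = 85/142416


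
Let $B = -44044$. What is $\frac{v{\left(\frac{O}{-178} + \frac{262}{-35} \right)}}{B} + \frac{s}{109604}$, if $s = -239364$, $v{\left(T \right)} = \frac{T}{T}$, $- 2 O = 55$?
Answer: $- \frac{239605855}{109713604} \approx -2.1839$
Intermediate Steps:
$O = - \frac{55}{2}$ ($O = \left(- \frac{1}{2}\right) 55 = - \frac{55}{2} \approx -27.5$)
$v{\left(T \right)} = 1$
$\frac{v{\left(\frac{O}{-178} + \frac{262}{-35} \right)}}{B} + \frac{s}{109604} = 1 \frac{1}{-44044} - \frac{239364}{109604} = 1 \left(- \frac{1}{44044}\right) - \frac{59841}{27401} = - \frac{1}{44044} - \frac{59841}{27401} = - \frac{239605855}{109713604}$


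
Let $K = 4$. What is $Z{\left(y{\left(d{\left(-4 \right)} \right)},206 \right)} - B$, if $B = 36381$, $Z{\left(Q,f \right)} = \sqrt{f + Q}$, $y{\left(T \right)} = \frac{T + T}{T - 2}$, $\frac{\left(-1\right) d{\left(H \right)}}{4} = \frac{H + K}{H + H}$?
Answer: $-36381 + \sqrt{206} \approx -36367.0$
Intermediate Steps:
$d{\left(H \right)} = - \frac{2 \left(4 + H\right)}{H}$ ($d{\left(H \right)} = - 4 \frac{H + 4}{H + H} = - 4 \frac{4 + H}{2 H} = - \frac{2 \left(4 + H\right)}{H}$)
$y{\left(T \right)} = \frac{2 T}{-2 + T}$
$Z{\left(Q,f \right)} = \sqrt{Q + f}$
$Z{\left(y{\left(d{\left(-4 \right)} \right)},206 \right)} - B = \sqrt{\frac{2 \left(-2 - \frac{8}{-4}\right)}{-2 - \left(2 + \frac{8}{-4}\right)} + 206} - 36381 = \sqrt{\frac{2 \left(-2 - -2\right)}{-2 - 0} + 206} - 36381 = \sqrt{\frac{2 \left(-2 + 2\right)}{-2 + \left(-2 + 2\right)} + 206} - 36381 = \sqrt{2 \cdot 0 \frac{1}{-2 + 0} + 206} - 36381 = \sqrt{2 \cdot 0 \frac{1}{-2} + 206} - 36381 = \sqrt{2 \cdot 0 \left(- \frac{1}{2}\right) + 206} - 36381 = \sqrt{0 + 206} - 36381 = \sqrt{206} - 36381 = -36381 + \sqrt{206}$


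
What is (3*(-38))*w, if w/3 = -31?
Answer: 10602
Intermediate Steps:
w = -93 (w = 3*(-31) = -93)
(3*(-38))*w = (3*(-38))*(-93) = -114*(-93) = 10602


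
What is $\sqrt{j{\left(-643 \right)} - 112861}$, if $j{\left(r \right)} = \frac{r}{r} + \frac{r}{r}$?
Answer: $i \sqrt{112859} \approx 335.94 i$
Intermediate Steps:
$j{\left(r \right)} = 2$ ($j{\left(r \right)} = 1 + 1 = 2$)
$\sqrt{j{\left(-643 \right)} - 112861} = \sqrt{2 - 112861} = \sqrt{-112859} = i \sqrt{112859}$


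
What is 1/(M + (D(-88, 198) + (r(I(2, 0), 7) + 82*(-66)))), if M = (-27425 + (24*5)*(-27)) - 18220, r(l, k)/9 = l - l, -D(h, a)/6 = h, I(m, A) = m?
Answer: -1/53769 ≈ -1.8598e-5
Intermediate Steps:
D(h, a) = -6*h
r(l, k) = 0 (r(l, k) = 9*(l - l) = 9*0 = 0)
M = -48885 (M = (-27425 + 120*(-27)) - 18220 = (-27425 - 3240) - 18220 = -30665 - 18220 = -48885)
1/(M + (D(-88, 198) + (r(I(2, 0), 7) + 82*(-66)))) = 1/(-48885 + (-6*(-88) + (0 + 82*(-66)))) = 1/(-48885 + (528 + (0 - 5412))) = 1/(-48885 + (528 - 5412)) = 1/(-48885 - 4884) = 1/(-53769) = -1/53769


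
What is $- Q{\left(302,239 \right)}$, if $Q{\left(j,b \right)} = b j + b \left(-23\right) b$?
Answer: $1241605$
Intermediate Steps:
$Q{\left(j,b \right)} = - 23 b^{2} + b j$ ($Q{\left(j,b \right)} = b j + - 23 b b = b j - 23 b^{2} = - 23 b^{2} + b j$)
$- Q{\left(302,239 \right)} = - 239 \left(302 - 5497\right) = - 239 \left(-5195\right) = \left(-1\right) \left(-1241605\right) = 1241605$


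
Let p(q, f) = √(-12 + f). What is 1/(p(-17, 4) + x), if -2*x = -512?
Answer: 32/8193 - I*√2/32772 ≈ 0.0039058 - 4.3153e-5*I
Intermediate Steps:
x = 256 (x = -½*(-512) = 256)
1/(p(-17, 4) + x) = 1/(√(-12 + 4) + 256) = 1/(√(-8) + 256) = 1/(2*I*√2 + 256) = 1/(256 + 2*I*√2)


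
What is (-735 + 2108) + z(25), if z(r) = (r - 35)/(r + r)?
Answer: 6864/5 ≈ 1372.8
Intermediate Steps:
z(r) = (-35 + r)/(2*r) (z(r) = (-35 + r)/((2*r)) = (-35 + r)*(1/(2*r)) = (-35 + r)/(2*r))
(-735 + 2108) + z(25) = (-735 + 2108) + (½)*(-35 + 25)/25 = 1373 + (½)*(1/25)*(-10) = 1373 - ⅕ = 6864/5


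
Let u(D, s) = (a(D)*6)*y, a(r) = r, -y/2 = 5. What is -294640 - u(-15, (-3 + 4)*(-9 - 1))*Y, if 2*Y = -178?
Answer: -214540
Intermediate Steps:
y = -10 (y = -2*5 = -10)
Y = -89 (Y = (1/2)*(-178) = -89)
u(D, s) = -60*D (u(D, s) = (D*6)*(-10) = (6*D)*(-10) = -60*D)
-294640 - u(-15, (-3 + 4)*(-9 - 1))*Y = -294640 - (-60*(-15))*(-89) = -294640 - 900*(-89) = -294640 - 1*(-80100) = -294640 + 80100 = -214540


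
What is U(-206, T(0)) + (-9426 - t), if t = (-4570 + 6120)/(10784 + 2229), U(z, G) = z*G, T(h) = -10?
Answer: -95855308/13013 ≈ -7366.1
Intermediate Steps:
U(z, G) = G*z
t = 1550/13013 ≈ 0.11911
U(-206, T(0)) + (-9426 - t) = -10*(-206) + (-9426 - 1*1550/13013) = 2060 + (-9426 - 1550/13013) = 2060 - 122662088/13013 = -95855308/13013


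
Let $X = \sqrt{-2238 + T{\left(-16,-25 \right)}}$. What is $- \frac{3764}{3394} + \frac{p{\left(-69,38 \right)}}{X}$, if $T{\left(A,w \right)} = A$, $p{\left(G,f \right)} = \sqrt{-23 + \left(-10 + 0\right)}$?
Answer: $- \frac{1882}{1697} + \frac{\sqrt{1518}}{322} \approx -0.98802$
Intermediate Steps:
$p{\left(G,f \right)} = i \sqrt{33}$ ($p{\left(G,f \right)} = \sqrt{-23 - 10} = \sqrt{-33} = i \sqrt{33}$)
$X = 7 i \sqrt{46}$ ($X = \sqrt{-2238 - 16} = \sqrt{-2254} = 7 i \sqrt{46} \approx 47.476 i$)
$- \frac{3764}{3394} + \frac{p{\left(-69,38 \right)}}{X} = - \frac{3764}{3394} + \frac{i \sqrt{33}}{7 i \sqrt{46}} = \left(-3764\right) \frac{1}{3394} + i \sqrt{33} \left(- \frac{i \sqrt{46}}{322}\right) = - \frac{1882}{1697} + \frac{\sqrt{1518}}{322}$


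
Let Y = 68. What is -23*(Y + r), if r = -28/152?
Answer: -59271/38 ≈ -1559.8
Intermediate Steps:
r = -7/38 (r = -28*1/152 = -7/38 ≈ -0.18421)
-23*(Y + r) = -23*(68 - 7/38) = -23*2577/38 = -59271/38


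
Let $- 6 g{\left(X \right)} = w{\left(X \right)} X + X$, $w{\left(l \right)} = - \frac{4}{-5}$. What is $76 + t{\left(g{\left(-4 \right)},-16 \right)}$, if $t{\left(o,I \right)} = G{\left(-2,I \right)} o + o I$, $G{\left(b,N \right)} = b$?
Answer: $\frac{272}{5} \approx 54.4$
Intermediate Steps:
$w{\left(l \right)} = \frac{4}{5}$ ($w{\left(l \right)} = \left(-4\right) \left(- \frac{1}{5}\right) = \frac{4}{5}$)
$g{\left(X \right)} = - \frac{3 X}{10}$ ($g{\left(X \right)} = - \frac{\frac{4 X}{5} + X}{6} = - \frac{\frac{9}{5} X}{6} = - \frac{3 X}{10}$)
$t{\left(o,I \right)} = - 2 o + I o$ ($t{\left(o,I \right)} = - 2 o + o I = - 2 o + I o$)
$76 + t{\left(g{\left(-4 \right)},-16 \right)} = 76 + \left(- \frac{3}{10}\right) \left(-4\right) \left(-2 - 16\right) = 76 + \frac{6}{5} \left(-18\right) = 76 - \frac{108}{5} = \frac{272}{5}$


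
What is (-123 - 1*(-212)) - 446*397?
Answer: -176973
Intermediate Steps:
(-123 - 1*(-212)) - 446*397 = (-123 + 212) - 177062 = 89 - 177062 = -176973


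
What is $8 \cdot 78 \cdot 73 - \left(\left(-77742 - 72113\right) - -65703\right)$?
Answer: $129704$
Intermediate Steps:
$8 \cdot 78 \cdot 73 - \left(\left(-77742 - 72113\right) - -65703\right) = 624 \cdot 73 - \left(\left(-77742 - 72113\right) + 65703\right) = 45552 - \left(-149855 + 65703\right) = 45552 - -84152 = 45552 + 84152 = 129704$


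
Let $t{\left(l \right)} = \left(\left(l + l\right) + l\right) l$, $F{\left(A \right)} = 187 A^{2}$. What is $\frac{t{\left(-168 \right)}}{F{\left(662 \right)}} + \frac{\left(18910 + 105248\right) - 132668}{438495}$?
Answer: $- \frac{1435391534}{78120389391} \approx -0.018374$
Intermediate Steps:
$t{\left(l \right)} = 3 l^{2}$ ($t{\left(l \right)} = \left(2 l + l\right) l = 3 l l = 3 l^{2}$)
$\frac{t{\left(-168 \right)}}{F{\left(662 \right)}} + \frac{\left(18910 + 105248\right) - 132668}{438495} = \frac{3 \left(-168\right)^{2}}{187 \cdot 662^{2}} + \frac{\left(18910 + 105248\right) - 132668}{438495} = \frac{3 \cdot 28224}{187 \cdot 438244} + \left(124158 - 132668\right) \frac{1}{438495} = \frac{84672}{81951628} - \frac{74}{3813} = 84672 \cdot \frac{1}{81951628} - \frac{74}{3813} = \frac{21168}{20487907} - \frac{74}{3813} = - \frac{1435391534}{78120389391}$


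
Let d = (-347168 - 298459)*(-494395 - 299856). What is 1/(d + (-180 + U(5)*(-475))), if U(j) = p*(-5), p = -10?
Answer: 1/512789866447 ≈ 1.9501e-12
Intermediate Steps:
d = 512789890377 (d = -645627*(-794251) = 512789890377)
U(j) = 50 (U(j) = -10*(-5) = 50)
1/(d + (-180 + U(5)*(-475))) = 1/(512789890377 + (-180 + 50*(-475))) = 1/(512789890377 + (-180 - 23750)) = 1/(512789890377 - 23930) = 1/512789866447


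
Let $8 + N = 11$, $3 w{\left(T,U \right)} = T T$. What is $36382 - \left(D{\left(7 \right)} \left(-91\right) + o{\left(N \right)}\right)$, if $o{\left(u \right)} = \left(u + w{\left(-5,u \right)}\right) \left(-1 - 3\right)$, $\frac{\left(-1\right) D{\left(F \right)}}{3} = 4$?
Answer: $\frac{106006}{3} \approx 35335.0$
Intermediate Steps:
$D{\left(F \right)} = -12$ ($D{\left(F \right)} = \left(-3\right) 4 = -12$)
$w{\left(T,U \right)} = \frac{T^{2}}{3}$ ($w{\left(T,U \right)} = \frac{T T}{3} = \frac{T^{2}}{3}$)
$N = 3$ ($N = -8 + 11 = 3$)
$o{\left(u \right)} = - \frac{100}{3} - 4 u$ ($o{\left(u \right)} = \left(u + \frac{\left(-5\right)^{2}}{3}\right) \left(-1 - 3\right) = \left(u + \frac{1}{3} \cdot 25\right) \left(-4\right) = \left(u + \frac{25}{3}\right) \left(-4\right) = \left(\frac{25}{3} + u\right) \left(-4\right) = - \frac{100}{3} - 4 u$)
$36382 - \left(D{\left(7 \right)} \left(-91\right) + o{\left(N \right)}\right) = 36382 - \left(\left(-12\right) \left(-91\right) - \frac{136}{3}\right) = 36382 - \left(1092 - \frac{136}{3}\right) = 36382 - \frac{3140}{3} = \frac{106006}{3}$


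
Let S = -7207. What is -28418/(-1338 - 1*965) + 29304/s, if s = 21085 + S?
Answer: 25659562/1775613 ≈ 14.451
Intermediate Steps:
s = 13878 (s = 21085 - 7207 = 13878)
-28418/(-1338 - 1*965) + 29304/s = -28418/(-1338 - 1*965) + 29304/13878 = -28418/(-1338 - 965) + 29304*(1/13878) = -28418/(-2303) + 1628/771 = -28418*(-1/2303) + 1628/771 = 28418/2303 + 1628/771 = 25659562/1775613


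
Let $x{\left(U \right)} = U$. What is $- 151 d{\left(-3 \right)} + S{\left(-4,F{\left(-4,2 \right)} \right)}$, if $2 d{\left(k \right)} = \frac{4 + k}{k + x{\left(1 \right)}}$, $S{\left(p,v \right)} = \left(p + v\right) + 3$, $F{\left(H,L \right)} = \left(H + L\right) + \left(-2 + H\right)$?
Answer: $\frac{115}{4} \approx 28.75$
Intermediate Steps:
$F{\left(H,L \right)} = -2 + L + 2 H$
$S{\left(p,v \right)} = 3 + p + v$
$d{\left(k \right)} = \frac{4 + k}{2 \left(1 + k\right)}$ ($d{\left(k \right)} = \frac{\left(4 + k\right) \frac{1}{k + 1}}{2} = \frac{\left(4 + k\right) \frac{1}{1 + k}}{2} = \frac{\frac{1}{1 + k} \left(4 + k\right)}{2} = \frac{4 + k}{2 \left(1 + k\right)}$)
$- 151 d{\left(-3 \right)} + S{\left(-4,F{\left(-4,2 \right)} \right)} = - 151 \frac{4 - 3}{2 \left(1 - 3\right)} + \left(3 - 4 + \left(-2 + 2 + 2 \left(-4\right)\right)\right) = - 151 \cdot \frac{1}{2} \frac{1}{-2} \cdot 1 - 9 = - 151 \cdot \frac{1}{2} \left(- \frac{1}{2}\right) 1 - 9 = \left(-151\right) \left(- \frac{1}{4}\right) - 9 = \frac{151}{4} - 9 = \frac{115}{4}$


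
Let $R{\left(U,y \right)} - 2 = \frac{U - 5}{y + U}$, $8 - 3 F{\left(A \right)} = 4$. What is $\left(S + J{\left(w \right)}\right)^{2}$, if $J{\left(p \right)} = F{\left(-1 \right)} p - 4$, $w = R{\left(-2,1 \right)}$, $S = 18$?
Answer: $676$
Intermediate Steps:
$F{\left(A \right)} = \frac{4}{3}$ ($F{\left(A \right)} = \frac{8}{3} - \frac{4}{3} = \frac{4}{3}$)
$R{\left(U,y \right)} = 2 + \frac{-5 + U}{U + y}$ ($R{\left(U,y \right)} = 2 + \frac{U - 5}{y + U} = 2 + \frac{-5 + U}{U + y}$)
$w = 9$ ($w = \frac{-5 + 2 \cdot 1 + 3 \left(-2\right)}{-2 + 1} = \frac{-5 + 2 - 6}{-1} = \left(-1\right) \left(-9\right) = 9$)
$J{\left(p \right)} = -4 + \frac{4 p}{3}$ ($J{\left(p \right)} = \frac{4 p}{3} - 4 = -4 + \frac{4 p}{3}$)
$\left(S + J{\left(w \right)}\right)^{2} = \left(18 + \left(-4 + \frac{4}{3} \cdot 9\right)\right)^{2} = \left(18 + \left(-4 + 12\right)\right)^{2} = \left(18 + 8\right)^{2} = 26^{2} = 676$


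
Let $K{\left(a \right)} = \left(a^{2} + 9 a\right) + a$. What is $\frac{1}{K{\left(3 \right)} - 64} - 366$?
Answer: $- \frac{9151}{25} \approx -366.04$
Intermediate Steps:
$K{\left(a \right)} = a^{2} + 10 a$
$\frac{1}{K{\left(3 \right)} - 64} - 366 = \frac{1}{3 \left(10 + 3\right) - 64} - 366 = \frac{1}{3 \cdot 13 - 64} - 366 = \frac{1}{39 - 64} - 366 = \frac{1}{-25} - 366 = - \frac{1}{25} - 366 = - \frac{9151}{25}$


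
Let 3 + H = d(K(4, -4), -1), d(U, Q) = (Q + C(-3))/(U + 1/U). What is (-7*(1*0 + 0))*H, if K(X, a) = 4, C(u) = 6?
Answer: 0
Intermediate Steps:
d(U, Q) = (6 + Q)/(U + 1/U) (d(U, Q) = (Q + 6)/(U + 1/U) = (6 + Q)/(U + 1/U))
H = -31/17 (H = -3 + 4*(6 - 1)/(1 + 4**2) = -3 + 4*5/(1 + 16) = -3 + 4*5/17 = -3 + 4*(1/17)*5 = -3 + 20/17 = -31/17 ≈ -1.8235)
(-7*(1*0 + 0))*H = -7*(1*0 + 0)*(-31/17) = -7*(0 + 0)*(-31/17) = -7*0*(-31/17) = 0*(-31/17) = 0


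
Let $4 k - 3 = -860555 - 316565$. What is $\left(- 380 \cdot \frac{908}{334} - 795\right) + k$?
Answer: $- \frac{197799679}{668} \approx -2.9611 \cdot 10^{5}$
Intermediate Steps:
$k = - \frac{1177117}{4}$ ($k = \frac{3}{4} + \frac{-860555 - 316565}{4} = \frac{3}{4} + \frac{1}{4} \left(-1177120\right) = \frac{3}{4} - 294280 = - \frac{1177117}{4} \approx -2.9428 \cdot 10^{5}$)
$\left(- 380 \cdot \frac{908}{334} - 795\right) + k = \left(- 380 \cdot \frac{908}{334} - 795\right) - \frac{1177117}{4} = \left(- 380 \cdot 908 \cdot \frac{1}{334} - 795\right) - \frac{1177117}{4} = \left(\left(-380\right) \frac{454}{167} - 795\right) - \frac{1177117}{4} = \left(- \frac{172520}{167} - 795\right) - \frac{1177117}{4} = - \frac{305285}{167} - \frac{1177117}{4} = - \frac{197799679}{668}$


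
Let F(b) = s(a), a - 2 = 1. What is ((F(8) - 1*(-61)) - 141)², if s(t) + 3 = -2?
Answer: 7225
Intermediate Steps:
a = 3 (a = 2 + 1 = 3)
s(t) = -5 (s(t) = -3 - 2 = -5)
F(b) = -5
((F(8) - 1*(-61)) - 141)² = ((-5 - 1*(-61)) - 141)² = ((-5 + 61) - 141)² = (56 - 141)² = (-85)² = 7225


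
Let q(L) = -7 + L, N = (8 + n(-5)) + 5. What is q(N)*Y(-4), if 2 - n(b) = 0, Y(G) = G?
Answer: -32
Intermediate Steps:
n(b) = 2 (n(b) = 2 - 1*0 = 2 + 0 = 2)
N = 15 (N = (8 + 2) + 5 = 10 + 5 = 15)
q(N)*Y(-4) = (-7 + 15)*(-4) = 8*(-4) = -32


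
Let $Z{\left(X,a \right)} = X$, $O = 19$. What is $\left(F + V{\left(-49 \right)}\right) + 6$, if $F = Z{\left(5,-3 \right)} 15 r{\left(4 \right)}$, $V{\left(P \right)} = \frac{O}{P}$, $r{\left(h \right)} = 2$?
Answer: $\frac{7625}{49} \approx 155.61$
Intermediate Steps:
$V{\left(P \right)} = \frac{19}{P}$
$F = 150$ ($F = 5 \cdot 15 \cdot 2 = 75 \cdot 2 = 150$)
$\left(F + V{\left(-49 \right)}\right) + 6 = \left(150 + \frac{19}{-49}\right) + 6 = \left(150 + 19 \left(- \frac{1}{49}\right)\right) + 6 = \left(150 - \frac{19}{49}\right) + 6 = \frac{7331}{49} + 6 = \frac{7625}{49}$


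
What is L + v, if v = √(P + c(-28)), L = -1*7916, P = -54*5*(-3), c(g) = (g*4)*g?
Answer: -7916 + √3946 ≈ -7853.2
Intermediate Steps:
c(g) = 4*g² (c(g) = (4*g)*g = 4*g²)
P = 810 (P = -(-810) = -54*(-15) = 810)
L = -7916
v = √3946 (v = √(810 + 4*(-28)²) = √(810 + 4*784) = √(810 + 3136) = √3946 ≈ 62.817)
L + v = -7916 + √3946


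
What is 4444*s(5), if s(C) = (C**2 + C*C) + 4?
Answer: 239976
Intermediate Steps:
s(C) = 4 + 2*C**2 (s(C) = (C**2 + C**2) + 4 = 2*C**2 + 4 = 4 + 2*C**2)
4444*s(5) = 4444*(4 + 2*5**2) = 4444*(4 + 2*25) = 4444*(4 + 50) = 4444*54 = 239976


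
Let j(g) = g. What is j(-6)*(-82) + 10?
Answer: 502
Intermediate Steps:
j(-6)*(-82) + 10 = -6*(-82) + 10 = 492 + 10 = 502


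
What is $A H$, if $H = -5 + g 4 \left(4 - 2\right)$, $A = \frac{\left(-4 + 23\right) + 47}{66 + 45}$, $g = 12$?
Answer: $\frac{2002}{37} \approx 54.108$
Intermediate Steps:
$A = \frac{22}{37}$ ($A = \frac{19 + 47}{111} = 66 \cdot \frac{1}{111} = \frac{22}{37} \approx 0.59459$)
$H = 91$ ($H = -5 + 12 \cdot 4 \left(4 - 2\right) = -5 + 12 \cdot 4 \cdot 2 = -5 + 12 \cdot 8 = -5 + 96 = 91$)
$A H = \frac{22}{37} \cdot 91 = \frac{2002}{37}$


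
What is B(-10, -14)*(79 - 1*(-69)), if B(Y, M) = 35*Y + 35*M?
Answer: -124320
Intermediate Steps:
B(Y, M) = 35*M + 35*Y
B(-10, -14)*(79 - 1*(-69)) = (35*(-14) + 35*(-10))*(79 - 1*(-69)) = (-490 - 350)*(79 + 69) = -840*148 = -124320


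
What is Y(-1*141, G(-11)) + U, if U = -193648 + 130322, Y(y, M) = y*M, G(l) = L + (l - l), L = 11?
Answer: -64877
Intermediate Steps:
G(l) = 11 (G(l) = 11 + (l - l) = 11 + 0 = 11)
Y(y, M) = M*y
U = -63326
Y(-1*141, G(-11)) + U = 11*(-1*141) - 63326 = 11*(-141) - 63326 = -1551 - 63326 = -64877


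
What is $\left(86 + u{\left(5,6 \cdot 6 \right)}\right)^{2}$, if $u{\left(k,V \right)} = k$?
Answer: $8281$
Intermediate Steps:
$\left(86 + u{\left(5,6 \cdot 6 \right)}\right)^{2} = \left(86 + 5\right)^{2} = 91^{2} = 8281$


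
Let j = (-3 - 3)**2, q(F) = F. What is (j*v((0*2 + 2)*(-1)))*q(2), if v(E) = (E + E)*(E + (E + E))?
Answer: 1728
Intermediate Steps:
j = 36 (j = (-6)**2 = 36)
v(E) = 6*E**2 (v(E) = (2*E)*(E + 2*E) = (2*E)*(3*E) = 6*E**2)
(j*v((0*2 + 2)*(-1)))*q(2) = (36*(6*((0*2 + 2)*(-1))**2))*2 = (36*(6*((0 + 2)*(-1))**2))*2 = (36*(6*(2*(-1))**2))*2 = (36*(6*(-2)**2))*2 = (36*(6*4))*2 = (36*24)*2 = 864*2 = 1728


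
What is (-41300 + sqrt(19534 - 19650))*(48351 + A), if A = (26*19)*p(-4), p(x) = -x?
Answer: -2078505100 + 100654*I*sqrt(29) ≈ -2.0785e+9 + 5.4204e+5*I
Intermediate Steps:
A = 1976 (A = (26*19)*(-1*(-4)) = 494*4 = 1976)
(-41300 + sqrt(19534 - 19650))*(48351 + A) = (-41300 + sqrt(19534 - 19650))*(48351 + 1976) = (-41300 + sqrt(-116))*50327 = (-41300 + 2*I*sqrt(29))*50327 = -2078505100 + 100654*I*sqrt(29)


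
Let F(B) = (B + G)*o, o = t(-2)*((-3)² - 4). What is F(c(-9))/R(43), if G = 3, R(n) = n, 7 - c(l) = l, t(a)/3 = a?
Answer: -570/43 ≈ -13.256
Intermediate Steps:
t(a) = 3*a
c(l) = 7 - l
o = -30 (o = (3*(-2))*((-3)² - 4) = -6*(9 - 4) = -6*5 = -30)
F(B) = -90 - 30*B (F(B) = (B + 3)*(-30) = (3 + B)*(-30) = -90 - 30*B)
F(c(-9))/R(43) = (-90 - 30*(7 - 1*(-9)))/43 = (-90 - 30*(7 + 9))*(1/43) = (-90 - 30*16)*(1/43) = (-90 - 480)*(1/43) = -570*1/43 = -570/43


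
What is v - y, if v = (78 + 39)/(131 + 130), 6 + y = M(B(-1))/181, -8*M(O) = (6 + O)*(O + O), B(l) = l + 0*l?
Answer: 135243/20996 ≈ 6.4414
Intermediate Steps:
B(l) = l (B(l) = l + 0 = l)
M(O) = -O*(6 + O)/4 (M(O) = -(6 + O)*(O + O)/8 = -(6 + O)*2*O/8 = -O*(6 + O)/4)
y = -4339/724 (y = -6 - 1/4*(-1)*(6 - 1)/181 = -6 - 1/4*(-1)*5*(1/181) = -6 + (5/4)*(1/181) = -6 + 5/724 = -4339/724 ≈ -5.9931)
v = 13/29 (v = 117/261 = 117*(1/261) = 13/29 ≈ 0.44828)
v - y = 13/29 - 1*(-4339/724) = 13/29 + 4339/724 = 135243/20996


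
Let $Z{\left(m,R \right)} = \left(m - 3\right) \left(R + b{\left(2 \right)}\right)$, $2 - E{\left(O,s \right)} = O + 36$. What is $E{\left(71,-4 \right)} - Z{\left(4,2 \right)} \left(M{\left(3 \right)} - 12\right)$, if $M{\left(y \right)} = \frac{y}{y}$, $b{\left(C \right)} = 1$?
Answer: $-72$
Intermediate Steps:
$M{\left(y \right)} = 1$
$E{\left(O,s \right)} = -34 - O$ ($E{\left(O,s \right)} = 2 - \left(O + 36\right) = 2 - \left(36 + O\right) = -34 - O$)
$Z{\left(m,R \right)} = \left(1 + R\right) \left(-3 + m\right)$ ($Z{\left(m,R \right)} = \left(m - 3\right) \left(R + 1\right) = \left(-3 + m\right) \left(1 + R\right) = \left(1 + R\right) \left(-3 + m\right)$)
$E{\left(71,-4 \right)} - Z{\left(4,2 \right)} \left(M{\left(3 \right)} - 12\right) = \left(-34 - 71\right) - \left(-3 + 4 - 6 + 2 \cdot 4\right) \left(1 - 12\right) = \left(-34 - 71\right) - \left(-3 + 4 - 6 + 8\right) \left(-11\right) = -105 - 3 \left(-11\right) = -105 - -33 = -105 + 33 = -72$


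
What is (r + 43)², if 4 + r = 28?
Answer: 4489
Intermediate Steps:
r = 24 (r = -4 + 28 = 24)
(r + 43)² = (24 + 43)² = 67² = 4489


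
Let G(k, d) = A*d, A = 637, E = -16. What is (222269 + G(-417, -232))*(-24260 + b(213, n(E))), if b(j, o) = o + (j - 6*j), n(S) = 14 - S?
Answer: -1884098075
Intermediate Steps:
b(j, o) = o - 5*j
G(k, d) = 637*d
(222269 + G(-417, -232))*(-24260 + b(213, n(E))) = (222269 + 637*(-232))*(-24260 + ((14 - 1*(-16)) - 5*213)) = (222269 - 147784)*(-24260 + ((14 + 16) - 1065)) = 74485*(-24260 + (30 - 1065)) = 74485*(-24260 - 1035) = 74485*(-25295) = -1884098075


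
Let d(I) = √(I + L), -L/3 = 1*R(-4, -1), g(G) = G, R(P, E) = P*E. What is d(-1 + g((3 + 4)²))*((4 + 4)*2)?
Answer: 96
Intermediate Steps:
R(P, E) = E*P
L = -12 (L = -3*(-1*(-4)) = -3*4 = -12)
d(I) = √(-12 + I) (d(I) = √(I - 12) = √(-12 + I))
d(-1 + g((3 + 4)²))*((4 + 4)*2) = √(-12 + (-1 + (3 + 4)²))*((4 + 4)*2) = √(-12 + (-1 + 7²))*(8*2) = √(-12 + (-1 + 49))*16 = √(-12 + 48)*16 = √36*16 = 6*16 = 96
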